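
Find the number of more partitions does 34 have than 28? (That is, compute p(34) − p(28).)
8,592
Pentagonal recurrence p(n) = p(n−1) + p(n−2) − p(n−5) − p(n−7) + …: p(34) = p(33) + p(32) − p(29) − p(27) + p(22) + p(19) − p(12) − p(8) = 10,143 + 8,349 − 4,565 − 3,010 + 1,002 + 490 − 77 − 22 = 12,310.
p(28) = p(27) + p(26) − p(23) − p(21) + p(16) + p(13) − p(6) − p(2) = 3,010 + 2,436 − 1,255 − 792 + 231 + 101 − 11 − 2 = 3,718.
Difference = 12,310 − 3,718 = 8,592.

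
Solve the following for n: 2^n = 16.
4

Solution: 2^4 = 16, so n = 4.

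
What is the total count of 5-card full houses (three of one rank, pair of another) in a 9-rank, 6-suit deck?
Triple rank: 9. Triple suits: C(6,3)=20. Pair rank: 8. Pair suits: C(6,2)=15. Total: 21,600.
Final answer: 21,600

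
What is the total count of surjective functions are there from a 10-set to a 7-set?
29,635,200

Solution: Onto functions = 7! × S(10,7)
First compute S(10,7) via recurrence:
Using the Stirling recurrence: S(n,k) = k·S(n-1,k) + S(n-1,k-1)
S(10,7) = 7·S(9,7) + S(9,6)
         = 7·462 + 2646
         = 3234 + 2646
         = 5,880
Then: 5040 × 5880 = 29,635,200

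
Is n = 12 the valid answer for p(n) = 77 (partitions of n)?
Yes

Explanation: Pentagonal recurrence p(n) = p(n−1) + p(n−2) − p(n−5) − p(n−7) + …: p(12) = p(11) + p(10) − p(7) − p(5) + p(0) = 56 + 42 − 15 − 7 + 1 = 77, which equals 77.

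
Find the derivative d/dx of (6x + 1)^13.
78(6x + 1)^12

Solution: Chain rule: 13(6x+1)^{12} × 6 = 78(6x+1)^{12}.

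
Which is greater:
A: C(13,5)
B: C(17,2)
A

Explanation: A=C(13,5)=1,287, B=C(17,2)=136.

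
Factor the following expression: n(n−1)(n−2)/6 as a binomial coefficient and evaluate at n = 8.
n(n−1)(n−2)/6 = n!/(3!(n−3)!) = C(n,3). At n = 8: C(8,3) = 56.

Answer: C(n,3); C(8,3) = 56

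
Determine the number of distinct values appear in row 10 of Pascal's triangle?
6

Reasoning: Row 10 has entries C(10,0)..C(10,10); by symmetry C(10,k)=C(10,10-k), giving 6 distinct values.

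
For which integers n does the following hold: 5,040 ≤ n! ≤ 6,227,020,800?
7, 8, 9, 10, 11, 12, 13

Reasoning: n! is strictly increasing; 7! = 5,040 and 13! = 6,227,020,800, so valid n = 7, 8, 9, 10, 11, 12, 13.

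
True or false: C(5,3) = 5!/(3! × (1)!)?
False

The correct denominator is 3!×2!, giving C(5,3) = 10; the stated RHS is 5!/(3!×1!) = 20 ≠ 10, so the statement does not hold.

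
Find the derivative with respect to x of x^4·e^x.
(4x^3 + x^4)e^x

Solution: Product rule: d/dx[x^4]·e^x + x^4·d/dx[e^x] = 4x^{3}e^x + x^4e^x.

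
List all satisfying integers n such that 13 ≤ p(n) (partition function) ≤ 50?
7, 8, 9, 10

Tabulating p(n) via p(n) = p(n−1) + p(n−2) − p(n−5) − p(n−7) + …: p(6)=11; p(7)=15; p(8)=22; p(9)=30; p(10)=42; p(11)=56. So valid n = 7, 8, 9, 10.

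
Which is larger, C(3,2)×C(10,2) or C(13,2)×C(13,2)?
C(13,2)×C(13,2)

Explanation: C(3,2)×C(10,2)=135, C(13,2)×C(13,2)=6,084.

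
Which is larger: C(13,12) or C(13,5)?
C(13,5)

Explanation: C(13,12)=13, C(13,5)=1,287.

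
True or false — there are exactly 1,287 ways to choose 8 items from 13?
True
C(13,8) = 1,287.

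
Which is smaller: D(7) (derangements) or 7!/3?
7!/3

Solution: D(7) = (7-1)·[D(6) + D(5)] = 6·[265 + 44] = 1,854; 7!/3 = 5,040/3 = 1,680.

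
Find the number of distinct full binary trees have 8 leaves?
429
Using the Catalan number formula: C_n = C(2n, n) / (n+1)
C_7 = C(14, 7) / (7+1)
     = 3432 / 8
     = 429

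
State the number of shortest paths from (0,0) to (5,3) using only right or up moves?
56

Reasoning: Choose 5 rights from 8 moves: C(8,5) = 56.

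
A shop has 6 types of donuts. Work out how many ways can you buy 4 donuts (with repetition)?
126

Reasoning: Stars and bars: C(4+6-1, 4) = C(9, 4) = 126.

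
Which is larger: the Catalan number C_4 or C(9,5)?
C(9,5)

C_4 = C(8,4)/(4+1) = 70/5 = 14; C(9,5) = 126.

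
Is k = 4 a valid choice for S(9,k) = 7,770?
Yes

Working:
S(9,4) = 4·S(8,4) + S(8,3) = 4·1,701 + 966 = 7,770, which equals 7,770.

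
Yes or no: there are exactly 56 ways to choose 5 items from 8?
Yes
C(8,5) = 56.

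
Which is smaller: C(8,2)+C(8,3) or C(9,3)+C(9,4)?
First=84, Second=210.
Final answer: C(8,2)+C(8,3)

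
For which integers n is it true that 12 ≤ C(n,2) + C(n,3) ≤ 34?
C(4,2)+C(4,3)=10; C(5,2)+C(5,3)=20; C(6,2)+C(6,3)=35. So valid n = 5.
Final answer: 5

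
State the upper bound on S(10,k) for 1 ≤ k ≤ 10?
42,525

Explanation: Row S(10,k) for k = 1..10 (via S(n,k) = k·S(n−1,k) + S(n−1,k−1)): 1, 511, 9,330, 34,105, 42,525, 22,827, 5,880, 750, 45, 1. The row is unimodal; maximum at k = 5: 42,525.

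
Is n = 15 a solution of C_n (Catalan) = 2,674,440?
No

C_15 = C(30,15)/(15+1) = 155,117,520/16 = 9,694,845, which does not equal 2,674,440.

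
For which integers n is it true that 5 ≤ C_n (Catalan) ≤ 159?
3, 4, 5, 6

Explanation: C_2=2; C_3=5; C_4=14; C_5=42; C_6=132; C_7=429. So valid n = 3, 4, 5, 6.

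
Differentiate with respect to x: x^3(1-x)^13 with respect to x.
Product rule: 3x^{2}(1-x)^{13} + x^3·(-13)(1-x)^{12}.
Final answer: 3x^2(1-x)^13 - 13x^3(1-x)^12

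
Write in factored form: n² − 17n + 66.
Seek roots whose sum is 17 and product is 66: (6, 11). So n² − 17n + 66 = (n − 6)(n − 11).
Final answer: (n − 6)(n − 11)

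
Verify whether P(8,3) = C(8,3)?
P(8,3) = 336 but C(8,3) = 56; they differ by a factor of 3! = 6, so the statement does not hold.

Answer: False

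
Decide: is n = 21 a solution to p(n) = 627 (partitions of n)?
No

Reasoning: Pentagonal recurrence p(n) = p(n−1) + p(n−2) − p(n−5) − p(n−7) + …: p(21) = p(20) + p(19) − p(16) − p(14) + p(9) + p(6) = 627 + 490 − 231 − 135 + 30 + 11 = 792, which does not equal 627.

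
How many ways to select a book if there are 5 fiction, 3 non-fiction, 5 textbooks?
13

By the addition principle: 5 + 3 + 5 = 13.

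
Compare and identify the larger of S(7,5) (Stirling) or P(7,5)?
P(7,5)

Working:
S(7,5) = 5·S(6,5) + S(6,4) = 5·15 + 65 = 140; P(7,5) = 2,520.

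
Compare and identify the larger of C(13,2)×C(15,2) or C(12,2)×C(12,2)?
C(13,2)×C(15,2)

Explanation: C(13,2)×C(15,2)=8,190, C(12,2)×C(12,2)=4,356.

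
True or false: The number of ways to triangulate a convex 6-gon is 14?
True

Triangulations of a convex 6-gon are counted by the Catalan number C_4: C_4 = C(8,4)/(4+1) = 70/5 = 14.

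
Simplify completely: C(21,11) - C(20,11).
C(21,11) - C(20,11) = C(20,10) = 184,756.
Final answer: 184,756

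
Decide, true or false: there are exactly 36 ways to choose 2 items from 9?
True

C(9,2) = 36.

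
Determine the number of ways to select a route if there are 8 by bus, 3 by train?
By the addition principle: 8 + 3 = 11.

Answer: 11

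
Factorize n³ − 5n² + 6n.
n³ − 5n² + 6n = n(n² − 5n + 6) = n(n − 2)(n − 3).
Final answer: n(n − 2)(n − 3)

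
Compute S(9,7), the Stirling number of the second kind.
462

Using the Stirling recurrence: S(n,k) = k·S(n-1,k) + S(n-1,k-1)
S(9,7) = 7·S(8,7) + S(8,6)
         = 7·28 + 266
         = 196 + 266
         = 462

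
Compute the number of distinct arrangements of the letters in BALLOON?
Word has 7 letters (B=1, A=1, L=2, O=2, N=1). Arrangements: 7!/Π(k!) = 1,260.

Answer: 1,260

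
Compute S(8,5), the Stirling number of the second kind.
1,050

Using the Stirling recurrence: S(n,k) = k·S(n-1,k) + S(n-1,k-1)
S(8,5) = 5·S(7,5) + S(7,4)
         = 5·140 + 350
         = 700 + 350
         = 1,050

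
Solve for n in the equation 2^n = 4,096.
4,096 = 1,024 × 4 = 2^10 × 2^2 = 2^12, so n = 12.
Final answer: 12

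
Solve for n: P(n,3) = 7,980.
21

Solution: P(n,3) = n(n−1)(n−2) is increasing in n; n(n−1)(n−2) ≈ (n−1)^3 = 7,980 gives n ≈ 21.0. Check: P(19,3) = 5,814, P(20,3) = 6,840, P(21,3) = 7,980 ✓. So n = 21.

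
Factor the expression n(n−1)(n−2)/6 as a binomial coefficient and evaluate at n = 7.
C(n,3); C(7,3) = 35

Working:
n(n−1)(n−2)/6 = n!/(3!(n−3)!) = C(n,3). At n = 7: C(7,3) = 35.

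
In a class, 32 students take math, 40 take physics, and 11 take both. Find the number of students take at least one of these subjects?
61

Solution: |A∪B| = |A|+|B|-|A∩B| = 32+40-11 = 61.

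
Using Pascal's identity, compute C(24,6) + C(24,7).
480,700

C(24,6) + C(24,7) = C(25,7) = 480,700.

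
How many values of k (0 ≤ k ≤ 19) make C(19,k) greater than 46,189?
6

Reasoning: Row 19 is unimodal and symmetric about k=19/2. C(19,6)=27,132 ≤ 46,189; C(19,7)=50,388 > 46,189; by symmetry C(19,k) > 46,189 for k = 7..12. That's 12 - 7 + 1 = 6 values.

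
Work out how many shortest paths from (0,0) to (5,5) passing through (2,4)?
To (2,4): C(6,2)=15. From there: C(4,3)=4. Total: 60.
Final answer: 60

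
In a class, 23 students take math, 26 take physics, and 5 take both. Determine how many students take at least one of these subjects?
44

Reasoning: |A∪B| = |A|+|B|-|A∩B| = 23+26-5 = 44.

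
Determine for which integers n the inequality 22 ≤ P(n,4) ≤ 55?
4

Solution: P(3,4)=0; P(4,4)=24; P(5,4)=120. So valid n = 4.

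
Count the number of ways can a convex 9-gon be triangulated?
Using the Catalan number formula: C_n = C(2n, n) / (n+1)
C_7 = C(14, 7) / (7+1)
     = 3432 / 8
     = 429

Answer: 429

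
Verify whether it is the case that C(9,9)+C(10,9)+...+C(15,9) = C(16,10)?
True

Reasoning: Hockey stick identity gives Σ = C(16,10) = 8,008; RHS C(16,10) = 8,008.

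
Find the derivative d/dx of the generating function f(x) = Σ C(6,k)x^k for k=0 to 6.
Term-by-term differentiation gives Σ k·C(6,k)x^{k-1} for k=1 to 6.

Answer: Σ k·C(6,k)x^(k-1) for k=1 to 6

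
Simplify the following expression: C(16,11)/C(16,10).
C(n,k+1)/C(n,k) = (n−k)/(k+1). Here (16−10)/(10+1) = 6/11 = 6/11.
Final answer: 6/11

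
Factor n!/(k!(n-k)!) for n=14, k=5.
C(14,5) = 2,002

Working:
This is the binomial coefficient C(14,5) = 2,002.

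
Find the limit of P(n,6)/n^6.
1

Solution: P(n,6) = n(n-1)···(n-5) ≈ n^6 for large n. Limit = 1.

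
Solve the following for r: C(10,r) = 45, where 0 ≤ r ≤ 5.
2

Solution: C(10,r) is increasing for 0 ≤ r ≤ 5. Stepping up (C(10,r+1) = C(10,r)·(10−r)/(r+1)): C(10,1) = 10, C(10,2) = 45 ✓. So r = 2.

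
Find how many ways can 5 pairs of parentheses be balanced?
42

Reasoning: Using the Catalan number formula: C_n = C(2n, n) / (n+1)
C_5 = C(10, 5) / (5+1)
     = 252 / 6
     = 42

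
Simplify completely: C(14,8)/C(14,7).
7/8
C(n,k+1)/C(n,k) = (n−k)/(k+1). Here (14−7)/(7+1) = 7/8 = 7/8.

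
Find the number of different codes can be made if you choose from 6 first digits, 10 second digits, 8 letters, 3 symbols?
1,440

Working:
By the multiplication principle: 6 × 10 × 8 × 3 = 1,440.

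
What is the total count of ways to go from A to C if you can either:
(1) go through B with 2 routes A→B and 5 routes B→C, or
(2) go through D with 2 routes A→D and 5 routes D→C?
20
Route via B: 2×5=10. Route via D: 2×5=10. Total: 20.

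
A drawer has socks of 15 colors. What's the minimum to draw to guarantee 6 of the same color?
76

Solution: Worst case: 5 of each = 75. One more: 76.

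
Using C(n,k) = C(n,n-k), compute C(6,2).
15

C(6,2) = C(6,4) = 15.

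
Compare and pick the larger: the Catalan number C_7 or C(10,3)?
C_7

Explanation: C_7 = C(14,7)/(7+1) = 3,432/8 = 429; C(10,3) = 120.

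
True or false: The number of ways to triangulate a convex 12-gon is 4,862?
False

Triangulations of a convex 12-gon are counted by the Catalan number C_10: C_10 = C(20,10)/(10+1) = 184,756/11 = 16,796.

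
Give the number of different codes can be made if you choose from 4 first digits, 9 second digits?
36
By the multiplication principle: 4 × 9 = 36.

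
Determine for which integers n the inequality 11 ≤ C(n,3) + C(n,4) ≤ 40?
5, 6

Explanation: C(4,3)+C(4,4)=5; C(5,3)+C(5,4)=15; C(6,3)+C(6,4)=35; C(7,3)+C(7,4)=70. So valid n = 5, 6.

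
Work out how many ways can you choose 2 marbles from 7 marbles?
21

Working:
C(7,2) = 7! / (2! × (7-2)!)
         = 7! / (2! × 5!)
         = 21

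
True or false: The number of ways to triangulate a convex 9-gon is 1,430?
False

Reasoning: Triangulations of a convex 9-gon are counted by the Catalan number C_7: C_7 = C(14,7)/(7+1) = 3,432/8 = 429.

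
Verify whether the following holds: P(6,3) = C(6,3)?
False

Reasoning: P(6,3) = 120 but C(6,3) = 20; they differ by a factor of 3! = 6, so the statement does not hold.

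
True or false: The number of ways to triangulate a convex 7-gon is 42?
True

Explanation: Triangulations of a convex 7-gon are counted by the Catalan number C_5: C_5 = C(10,5)/(5+1) = 252/6 = 42.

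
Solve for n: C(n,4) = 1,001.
C(n,4) = n(n−1)(n−2)(n−3)/4! is increasing in n, and n(n−1)(n−2)(n−3) = 4!·1,001 = 24,024 ≈ (n−1.5)^4 gives n ≈ 13.9. Check: C(12,4) = 495, C(13,4) = 715, C(14,4) = 1,001 ✓. So n = 14.

Answer: 14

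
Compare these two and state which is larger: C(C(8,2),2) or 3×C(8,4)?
C(C(8,2),2)

Explanation: C(C(8,2),2)=378, 3×C(8,4)=210.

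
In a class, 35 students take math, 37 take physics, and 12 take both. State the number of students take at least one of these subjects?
60
|A∪B| = |A|+|B|-|A∩B| = 35+37-12 = 60.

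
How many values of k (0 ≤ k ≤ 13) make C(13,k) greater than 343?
Row 13 is unimodal and symmetric about k=13/2. C(13,3)=286 ≤ 343; C(13,4)=715 > 343; by symmetry C(13,k) > 343 for k = 4..9. That's 9 - 4 + 1 = 6 values.
Final answer: 6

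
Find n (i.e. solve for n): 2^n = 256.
8

Solution: 2^8 = 256, so n = 8.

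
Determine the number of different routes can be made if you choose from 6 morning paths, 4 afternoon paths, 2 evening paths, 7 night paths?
By the multiplication principle: 6 × 4 × 2 × 7 = 336.
Final answer: 336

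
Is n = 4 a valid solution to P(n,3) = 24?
Yes

Working:
P(4,3) = 4·3·2 = 24, which equals 24.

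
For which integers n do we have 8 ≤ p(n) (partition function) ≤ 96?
6, 7, 8, 9, 10, 11, 12

Tabulating p(n) via p(n) = p(n−1) + p(n−2) − p(n−5) − p(n−7) + …: p(5)=7; p(6)=11; p(7)=15; p(8)=22; p(9)=30; p(10)=42; p(11)=56; p(12)=77; p(13)=101. So valid n = 6, 7, 8, 9, 10, 11, 12.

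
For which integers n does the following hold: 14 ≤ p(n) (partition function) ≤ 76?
Tabulating p(n) via p(n) = p(n−1) + p(n−2) − p(n−5) − p(n−7) + …: p(6)=11; p(7)=15; p(8)=22; p(9)=30; p(10)=42; p(11)=56; p(12)=77. So valid n = 7, 8, 9, 10, 11.

Answer: 7, 8, 9, 10, 11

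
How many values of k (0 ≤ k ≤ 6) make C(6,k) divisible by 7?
0

Checking C(6,k) mod 7 for k = 0..6: none are divisible by 7. Count = 0.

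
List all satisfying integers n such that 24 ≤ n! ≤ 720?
4, 5, 6
n! is strictly increasing; 4! = 24 and 6! = 720, so valid n = 4, 5, 6.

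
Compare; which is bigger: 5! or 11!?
5!=120, 11!=39,916,800. 11! > 5!.
Final answer: 11!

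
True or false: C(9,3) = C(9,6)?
True

Working:
C(9,3) = C(9,9-3) by the symmetry property; both equal 84.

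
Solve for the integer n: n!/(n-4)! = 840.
7

Explanation: n!/(n-4)! = n×(n-1)×(n-2)×(n-3), a product of 4 consecutive integers ≈ (n−1.5)^4. 840^(1/4) + 1.5 ≈ 6.9; check n = 7: 7×6×5×4 = 840 ✓. So n = 7.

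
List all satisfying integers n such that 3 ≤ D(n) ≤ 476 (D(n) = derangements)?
4, 5, 6

Solution: Using D(n) = (n−1)[D(n−1) + D(n−2)] with D(1)=0, D(2)=1: D(3)=2; D(4)=9; D(5)=44; D(6)=265; D(7)=1,854. So valid n = 4, 5, 6.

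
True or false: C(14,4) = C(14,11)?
False

Reasoning: C(14,4) = 1,001 but C(14,11) = 364; symmetry gives C(14,4) = C(14,10), not C(14,11).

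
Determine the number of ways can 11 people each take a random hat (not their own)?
14,684,570
Using D(n) = (n-1)[D(n-1) + D(n-2)]:
D(11) = (11-1) × [D(10) + D(9)]
      = 10 × [1334961 + 133496]
      = 10 × 1468457
      = 14,684,570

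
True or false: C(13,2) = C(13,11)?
True
C(13,2) = C(13,13-2) by the symmetry property; both equal 78.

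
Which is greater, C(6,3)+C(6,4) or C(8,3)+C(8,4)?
C(8,3)+C(8,4)

Working:
First=35, Second=126.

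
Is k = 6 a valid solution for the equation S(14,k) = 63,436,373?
Yes

Solution: S(14,6) = 6·S(13,6) + S(13,5) = 6·9,321,312 + 7,508,501 = 63,436,373, which equals 63,436,373.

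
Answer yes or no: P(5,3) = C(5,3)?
P(5,3) = 60 but C(5,3) = 10; they differ by a factor of 3! = 6, so the statement does not hold.

Answer: No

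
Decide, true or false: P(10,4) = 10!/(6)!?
True

Working:
Permutation formula P(n,k) = n!/(n-k)!: 10!/6! = 3,628,800/720 = 5,040 = P(10,4). The statement holds.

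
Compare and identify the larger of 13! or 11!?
13!=6,227,020,800, 11!=39,916,800. 13! > 11!.

Answer: 13!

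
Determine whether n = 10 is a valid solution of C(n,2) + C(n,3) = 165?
Yes

Working:
C(10,2) + C(10,3) = 45 + 120 = 165, which equals 165.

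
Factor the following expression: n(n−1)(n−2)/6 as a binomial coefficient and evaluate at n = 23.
C(n,3); C(23,3) = 1,771

Solution: n(n−1)(n−2)/6 = n!/(3!(n−3)!) = C(n,3). At n = 23: C(23,3) = 1,771.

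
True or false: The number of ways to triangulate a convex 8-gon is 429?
Triangulations of a convex 8-gon are counted by the Catalan number C_6: C_6 = C(12,6)/(6+1) = 924/7 = 132.
Final answer: False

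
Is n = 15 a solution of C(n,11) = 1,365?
Yes

C(15,11) = 15·14·13·12·11·10·9·8·7·6·5/11! = 54,486,432,000/39,916,800 = 1,365, which equals 1,365.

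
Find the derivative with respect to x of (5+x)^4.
4(5+x)^3

Using the power rule: d/dx (5+x)^4 = 4(5+x)^{3}.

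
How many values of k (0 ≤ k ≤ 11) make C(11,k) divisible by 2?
Checking C(11,k) mod 2 for k = 0..11: divisible at k = 4, 5, 6, 7. That's 4 values.

Answer: 4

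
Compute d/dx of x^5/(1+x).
Quotient rule: [5x^{4}(1+x) - x^5]/(1+x)².

Answer: (5x^4(1+x) - x^5)/(1+x)²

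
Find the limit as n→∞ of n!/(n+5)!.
0
n!/(n+5)! = 1/[(n+1)(n+2)···(n+5)] → 0 as n → ∞.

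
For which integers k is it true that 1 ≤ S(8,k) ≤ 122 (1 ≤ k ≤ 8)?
S(8,1)=1; S(8,2)=127; S(8,3)=966; S(8,4)=1,701; S(8,5)=1,050; S(8,6)=266; S(8,7)=28; S(8,8)=1. So valid k = 1, 7, 8.

Answer: 1, 7, 8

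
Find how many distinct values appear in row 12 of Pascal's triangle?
7

Reasoning: Row 12 has entries C(12,0)..C(12,12); by symmetry C(12,k)=C(12,12-k), giving 7 distinct values.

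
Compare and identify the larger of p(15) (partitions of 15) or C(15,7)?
C(15,7)

Explanation: Pentagonal recurrence p(n) = p(n−1) + p(n−2) − p(n−5) − p(n−7) + …: p(15) = p(14) + p(13) − p(10) − p(8) + p(3) + p(0) = 135 + 101 − 42 − 22 + 3 + 1 = 176; C(15,7) = 6,435.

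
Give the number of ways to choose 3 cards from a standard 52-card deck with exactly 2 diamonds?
3,042

Explanation: 13 diamonds and 39 non-diamonds: C(13,2) × C(39,1) = 78 × 39 = 3,042.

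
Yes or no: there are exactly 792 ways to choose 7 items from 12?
Yes

C(12,7) = 792.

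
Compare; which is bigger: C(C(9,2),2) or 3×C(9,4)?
C(C(9,2),2)
C(C(9,2),2)=630, 3×C(9,4)=378.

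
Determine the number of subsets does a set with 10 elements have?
1,024

Each element can be included or excluded: 2^10 = 1,024.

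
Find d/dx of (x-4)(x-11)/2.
(2x - 15)/2

Explanation: d/dx[(x-4)(x-11)] = (x-11) + (x-4) = 2x - 15. Dividing by 2 gives (2x - 15)/2.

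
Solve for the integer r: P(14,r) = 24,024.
4
P(14,r) = 14·13·…·(14−r+1), a product of r factors. Multiplying down from 14: 14 = 14; 14·13 = 182; 14·13·12 = 2,184; 14·13·12·11 = 24,024 ✓ (4 factors). So r = 4.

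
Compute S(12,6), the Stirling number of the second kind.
1,323,652
Using the Stirling recurrence: S(n,k) = k·S(n-1,k) + S(n-1,k-1)
S(12,6) = 6·S(11,6) + S(11,5)
         = 6·179487 + 246730
         = 1076922 + 246730
         = 1,323,652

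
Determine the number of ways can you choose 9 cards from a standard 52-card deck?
3,679,075,400
C(52,9) = 3,679,075,400.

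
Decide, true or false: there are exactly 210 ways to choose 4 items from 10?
True
C(10,4) = 210.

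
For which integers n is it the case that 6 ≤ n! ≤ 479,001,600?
3, 4, 5, 6, 7, 8, 9, 10, 11, 12

Solution: n! is strictly increasing; 3! = 6 and 12! = 479,001,600, so valid n = 3, 4, 5, 6, 7, 8, 9, 10, 11, 12.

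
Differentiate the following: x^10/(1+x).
Quotient rule: [10x^{9}(1+x) - x^10]/(1+x)².

Answer: (10x^9(1+x) - x^10)/(1+x)²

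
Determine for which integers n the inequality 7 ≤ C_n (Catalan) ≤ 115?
C_3=5; C_4=14; C_5=42; C_6=132. So valid n = 4, 5.
Final answer: 4, 5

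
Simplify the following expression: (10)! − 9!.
3,265,920

Working:
(10)! − 9! = (10)·9! − 9! = (10−1)·9! = 9·9! = 3,265,920.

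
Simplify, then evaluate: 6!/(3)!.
120

Reasoning: This equals 6×5×4 = 120.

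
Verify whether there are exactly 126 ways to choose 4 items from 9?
True
C(9,4) = 126.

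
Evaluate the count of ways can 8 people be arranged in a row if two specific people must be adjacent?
Treat pair as unit: (8-1)! arrangements × 2 internal orders = 10,080.

Answer: 10,080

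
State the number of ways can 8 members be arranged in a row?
40,320

Working:
Arrangements of 8 distinct objects: 8! = 40,320.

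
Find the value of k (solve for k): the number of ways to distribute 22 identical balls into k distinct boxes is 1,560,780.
8

Solution: Stars and bars: the count is C(22+k−1, k−1), increasing in k. k=6: C(27,5) = 80,730, k=7: C(28,6) = 376,740, k=8: C(29,7) = 1,560,780 ✓. So k = 8.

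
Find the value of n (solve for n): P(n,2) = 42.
7

Reasoning: P(n,2) = n(n−1) is increasing in n; n(n−1) ≈ (n−0.5)^2 = 42 gives n ≈ 7.0. Check: P(5,2) = 20, P(6,2) = 30, P(7,2) = 42 ✓. So n = 7.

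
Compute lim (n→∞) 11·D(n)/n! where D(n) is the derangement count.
11/e

Reasoning: D(n)/n! → 1/e, so 11·D(n)/n! → 11/e.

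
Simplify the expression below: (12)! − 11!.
(12)! − 11! = (12)·11! − 11! = (12−1)·11! = 11·11! = 439,084,800.

Answer: 439,084,800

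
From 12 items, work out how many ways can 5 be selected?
792

Working:
C(12,5) = 12! / (5! × (12-5)!)
         = 12! / (5! × 7!)
         = 792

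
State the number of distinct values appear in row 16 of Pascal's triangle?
Row 16 has entries C(16,0)..C(16,16); by symmetry C(16,k)=C(16,16-k), giving 9 distinct values.
Final answer: 9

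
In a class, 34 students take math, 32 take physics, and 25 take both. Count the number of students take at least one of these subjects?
41

Working:
|A∪B| = |A|+|B|-|A∩B| = 34+32-25 = 41.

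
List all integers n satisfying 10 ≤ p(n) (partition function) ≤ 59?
6, 7, 8, 9, 10, 11

Reasoning: Tabulating p(n) via p(n) = p(n−1) + p(n−2) − p(n−5) − p(n−7) + …: p(5)=7; p(6)=11; p(7)=15; p(8)=22; p(9)=30; p(10)=42; p(11)=56; p(12)=77. So valid n = 6, 7, 8, 9, 10, 11.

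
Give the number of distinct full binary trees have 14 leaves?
Using the Catalan number formula: C_n = C(2n, n) / (n+1)
C_13 = C(26, 13) / (13+1)
     = 10400600 / 14
     = 742,900
Final answer: 742,900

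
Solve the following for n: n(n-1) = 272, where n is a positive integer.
17

Reasoning: n² − n − 272 = 0, so n = (1 ± √(1 + 4·272))/2 = (1 ± √1,089)/2 = (1 ± 33)/2, i.e. n = 17 or n = -16. Taking the positive root, n = 17 (check: 17×16 = 272).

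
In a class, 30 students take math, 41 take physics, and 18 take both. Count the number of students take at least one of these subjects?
53

Working:
|A∪B| = |A|+|B|-|A∩B| = 30+41-18 = 53.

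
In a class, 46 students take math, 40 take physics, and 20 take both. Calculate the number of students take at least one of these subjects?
66

Reasoning: |A∪B| = |A|+|B|-|A∩B| = 46+40-20 = 66.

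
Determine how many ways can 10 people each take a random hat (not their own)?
1,334,961

Working:
Using D(n) = (n-1)[D(n-1) + D(n-2)]:
D(10) = (10-1) × [D(9) + D(8)]
      = 9 × [133496 + 14833]
      = 9 × 148329
      = 1,334,961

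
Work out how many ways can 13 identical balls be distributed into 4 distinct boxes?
560

Explanation: C(13+4-1, 4-1) = C(16, 3) = 560.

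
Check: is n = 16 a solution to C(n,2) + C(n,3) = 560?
No

C(16,2) + C(16,3) = 120 + 560 = 680, which does not equal 560.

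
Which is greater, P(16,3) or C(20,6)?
C(20,6)

Reasoning: P(16,3)=3,360, C(20,6)=38,760.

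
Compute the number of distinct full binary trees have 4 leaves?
Using the Catalan number formula: C_n = C(2n, n) / (n+1)
C_3 = C(6, 3) / (3+1)
     = 20 / 4
     = 5

Answer: 5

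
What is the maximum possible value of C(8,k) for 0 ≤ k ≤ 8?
70

Working:
Maximum at k = 4: C(8,4) = 70.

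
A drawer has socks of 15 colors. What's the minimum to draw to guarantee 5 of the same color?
61

Working:
Worst case: 4 of each = 60. One more: 61.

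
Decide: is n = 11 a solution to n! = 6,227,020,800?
No

Explanation: 11! = 11·10! = 11·3,628,800 = 39,916,800, which does not equal 6,227,020,800.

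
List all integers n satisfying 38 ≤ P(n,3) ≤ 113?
5
P(4,3)=24; P(5,3)=60; P(6,3)=120. So valid n = 5.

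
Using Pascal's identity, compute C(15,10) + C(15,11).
4,368

Solution: C(15,10) + C(15,11) = C(16,11) = 4,368.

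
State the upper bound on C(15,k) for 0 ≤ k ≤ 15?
Maximum at k = 7 or k = 8: C(15,7) = 6,435.
Final answer: 6,435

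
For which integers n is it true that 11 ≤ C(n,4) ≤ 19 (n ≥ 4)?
C(5,4)=5; C(6,4)=15; C(7,4)=35. So valid n = 6.
Final answer: 6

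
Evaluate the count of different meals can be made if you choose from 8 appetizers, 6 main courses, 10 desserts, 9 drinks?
4,320

Reasoning: By the multiplication principle: 8 × 6 × 10 × 9 = 4,320.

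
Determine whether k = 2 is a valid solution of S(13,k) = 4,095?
Yes

Reasoning: S(13,2) = 2·S(12,2) + S(12,1) = 2·2,047 + 1 = 4,095, which equals 4,095.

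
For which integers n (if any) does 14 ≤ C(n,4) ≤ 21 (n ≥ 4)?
C(5,4)=5; C(6,4)=15; C(7,4)=35. So valid n = 6.
Final answer: 6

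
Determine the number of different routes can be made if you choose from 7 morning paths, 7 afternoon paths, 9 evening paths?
By the multiplication principle: 7 × 7 × 9 = 441.

Answer: 441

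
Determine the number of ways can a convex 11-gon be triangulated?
Using the Catalan number formula: C_n = C(2n, n) / (n+1)
C_9 = C(18, 9) / (9+1)
     = 48620 / 10
     = 4,862
Final answer: 4,862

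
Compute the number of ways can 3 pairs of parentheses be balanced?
5

Explanation: Using the Catalan number formula: C_n = C(2n, n) / (n+1)
C_3 = C(6, 3) / (3+1)
     = 20 / 4
     = 5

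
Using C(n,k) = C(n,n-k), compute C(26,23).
2,600

Explanation: C(26,23) = C(26,3) = 2,600.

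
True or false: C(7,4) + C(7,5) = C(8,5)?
True

Reasoning: Pascal's identity C(n,k) + C(n,k+1) = C(n+1,k+1): 35 + 21 = 56 = C(8,5).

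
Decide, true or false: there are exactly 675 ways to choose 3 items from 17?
False

Solution: C(17,3) = 680 ≠ 675.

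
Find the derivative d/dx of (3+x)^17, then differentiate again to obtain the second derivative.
First derivative: 17(3+x)^{16}. Second derivative: 17·16·(3+x)^{15} = 272(3+x)^{15}.

Answer: 272(3+x)^15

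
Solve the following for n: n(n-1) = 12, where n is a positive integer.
4

Solution: n² − n − 12 = 0, so n = (1 ± √(1 + 4·12))/2 = (1 ± √49)/2 = (1 ± 7)/2, i.e. n = 4 or n = -3. Taking the positive root, n = 4 (check: 4×3 = 12).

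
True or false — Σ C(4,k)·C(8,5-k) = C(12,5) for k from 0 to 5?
True

Explanation: Vandermonde's identity gives C(12,5) = 792; RHS C(12,5) = 792.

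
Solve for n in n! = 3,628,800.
10

Solution: n! is strictly increasing. 8! = 40,320, 9! = 362,880, 10! = 3,628,800 ✓. So n = 10.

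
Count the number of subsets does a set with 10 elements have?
1,024

Explanation: Each element can be included or excluded: 2^10 = 1,024.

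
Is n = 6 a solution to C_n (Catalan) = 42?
No

Solution: C_6 = C(12,6)/(6+1) = 924/7 = 132, which does not equal 42.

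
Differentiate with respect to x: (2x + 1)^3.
6(2x + 1)^2

Reasoning: Chain rule: 3(2x+1)^{2} × 2 = 6(2x+1)^{2}.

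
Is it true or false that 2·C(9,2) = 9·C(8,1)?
Absorption identity k·C(n,k) = n·C(n-1,k-1). LHS = 2·36 = 72; RHS = 9·8 = 72.

Answer: True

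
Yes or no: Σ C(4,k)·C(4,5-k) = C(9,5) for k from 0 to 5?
No

Explanation: Vandermonde's identity gives C(8,5) = 56; RHS C(9,5) = 126.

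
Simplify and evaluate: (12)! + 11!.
(12)! + 11! = (12)·11! + 11! = (12+1)·11! = 13·11! = 518,918,400.

Answer: 518,918,400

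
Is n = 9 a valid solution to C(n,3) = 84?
C(9,3) = 9·8·7/3! = 504/6 = 84, which equals 84.

Answer: Yes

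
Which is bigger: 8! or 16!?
8!=40,320, 16!=20,922,789,888,000. 16! > 8!.

Answer: 16!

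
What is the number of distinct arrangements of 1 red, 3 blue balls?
4

Explanation: Multinomial: 4!/(1! × 3!) = 4.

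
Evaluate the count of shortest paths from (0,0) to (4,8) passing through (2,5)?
To (2,5): C(7,2)=21. From there: C(5,2)=10. Total: 210.

Answer: 210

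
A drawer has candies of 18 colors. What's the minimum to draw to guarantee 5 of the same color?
73

Working:
Worst case: 4 of each = 72. One more: 73.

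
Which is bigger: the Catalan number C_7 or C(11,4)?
C_7
C_7 = C(14,7)/(7+1) = 3,432/8 = 429; C(11,4) = 330.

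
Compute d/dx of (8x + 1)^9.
72(8x + 1)^8

Solution: Chain rule: 9(8x+1)^{8} × 8 = 72(8x+1)^{8}.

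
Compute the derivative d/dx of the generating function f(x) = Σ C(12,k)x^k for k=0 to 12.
Σ k·C(12,k)x^(k-1) for k=1 to 12

Explanation: Term-by-term differentiation gives Σ k·C(12,k)x^{k-1} for k=1 to 12.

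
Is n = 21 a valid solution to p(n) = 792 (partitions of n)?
Yes

Reasoning: Pentagonal recurrence p(n) = p(n−1) + p(n−2) − p(n−5) − p(n−7) + …: p(21) = p(20) + p(19) − p(16) − p(14) + p(9) + p(6) = 627 + 490 − 231 − 135 + 30 + 11 = 792, which equals 792.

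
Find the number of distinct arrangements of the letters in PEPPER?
60

Word has 6 letters (P=3, E=2, R=1). Arrangements: 6!/Π(k!) = 60.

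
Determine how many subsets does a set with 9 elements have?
512

Reasoning: Each element can be included or excluded: 2^9 = 512.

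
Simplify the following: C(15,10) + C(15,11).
4,368

Explanation: By Pascal's identity: C(16,11) = 4,368.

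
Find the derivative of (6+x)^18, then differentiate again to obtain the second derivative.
First derivative: 18(6+x)^{17}. Second derivative: 18·17·(6+x)^{16} = 306(6+x)^{16}.

Answer: 306(6+x)^16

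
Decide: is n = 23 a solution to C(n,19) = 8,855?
Yes

Reasoning: C(23,19) = 23·22·21·20·19·18·17·16·15·14·13·12·11·10·9·8·7·6·5/19! = 1,077,167,364,120,207,360,000/121,645,100,408,832,000 = 8,855, which equals 8,855.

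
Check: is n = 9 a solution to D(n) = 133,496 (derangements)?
D(9) = (9-1)·[D(8) + D(7)] = 8·[14,833 + 1,854] = 133,496, which equals 133,496.
Final answer: Yes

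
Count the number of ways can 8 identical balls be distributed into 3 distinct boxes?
C(8+3-1, 3-1) = C(10, 2) = 45.
Final answer: 45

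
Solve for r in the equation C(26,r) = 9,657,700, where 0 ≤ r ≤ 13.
C(26,r) is increasing for 0 ≤ r ≤ 13. Stepping up (C(26,r+1) = C(26,r)·(26−r)/(r+1)): C(26,1) = 26, C(26,2) = 325, C(26,3) = 2,600, C(26,4) = 14,950, C(26,5) = 65,780, C(26,6) = 230,230, C(26,7) = 657,800, C(26,8) = 1,562,275, C(26,9) = 3,124,550, C(26,10) = 5,311,735, C(26,11) = 7,726,160, C(26,12) = 9,657,700 ✓. So r = 12.
Final answer: 12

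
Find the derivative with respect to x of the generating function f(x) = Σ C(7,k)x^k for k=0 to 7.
Term-by-term differentiation gives Σ k·C(7,k)x^{k-1} for k=1 to 7.
Final answer: Σ k·C(7,k)x^(k-1) for k=1 to 7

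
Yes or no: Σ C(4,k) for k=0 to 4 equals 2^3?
No

Explanation: Binomial theorem: Σ C(4,k) = (1+1)^4 = 2^4 = 16; RHS 2^3 = 8.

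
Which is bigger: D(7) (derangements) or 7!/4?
D(7) = (7-1)·[D(6) + D(5)] = 6·[265 + 44] = 1,854; 7!/4 = 5,040/4 = 1,260.

Answer: D(7)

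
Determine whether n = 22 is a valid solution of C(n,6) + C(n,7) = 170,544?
C(22,6) + C(22,7) = 74,613 + 170,544 = 245,157, which does not equal 170,544.
Final answer: No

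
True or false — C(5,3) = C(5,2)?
True
Symmetry C(n,k) = C(n,n-k): C(5,3) = 10 and C(5,2) = 10. Both sides agree, so the statement holds.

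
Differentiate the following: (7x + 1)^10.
70(7x + 1)^9

Working:
Chain rule: 10(7x+1)^{9} × 7 = 70(7x+1)^{9}.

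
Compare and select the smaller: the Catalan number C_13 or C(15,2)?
C(15,2)

Solution: C_13 = C(26,13)/(13+1) = 10,400,600/14 = 742,900; C(15,2) = 105.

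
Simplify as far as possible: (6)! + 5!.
840

(6)! + 5! = (6)·5! + 5! = (6+1)·5! = 7·5! = 840.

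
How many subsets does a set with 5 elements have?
32
Each element can be included or excluded: 2^5 = 32.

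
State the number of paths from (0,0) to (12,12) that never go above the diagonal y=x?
Counted by the Catalan number C_12: C_12 = C(24,12)/(12+1) = 2,704,156/13 = 208,012.

Answer: 208,012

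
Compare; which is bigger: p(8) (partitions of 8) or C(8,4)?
C(8,4)
Pentagonal recurrence p(n) = p(n−1) + p(n−2) − p(n−5) − p(n−7) + …: p(8) = p(7) + p(6) − p(3) − p(1) = 15 + 11 − 3 − 1 = 22; C(8,4) = 70.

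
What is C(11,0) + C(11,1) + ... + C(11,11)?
2,048

Sum of binomial coefficients = 2^11 = 2,048.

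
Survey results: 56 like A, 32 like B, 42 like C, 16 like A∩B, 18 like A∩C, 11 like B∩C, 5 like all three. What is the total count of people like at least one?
|A∪B∪C| = 56+32+42-16-18-11+5 = 90.

Answer: 90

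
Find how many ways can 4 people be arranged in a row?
24

Arrangements of 4 distinct objects: 4! = 24.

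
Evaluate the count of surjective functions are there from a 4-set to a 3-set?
36

Explanation: Onto functions = 3! × S(4,3)
First compute S(4,3) via recurrence:
Using the Stirling recurrence: S(n,k) = k·S(n-1,k) + S(n-1,k-1)
S(4,3) = 3·S(3,3) + S(3,2)
         = 3·1 + 3
         = 3 + 3
         = 6
Then: 6 × 6 = 36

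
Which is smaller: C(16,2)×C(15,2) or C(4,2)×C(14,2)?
C(4,2)×C(14,2)

Reasoning: C(16,2)×C(15,2)=12,600, C(4,2)×C(14,2)=546.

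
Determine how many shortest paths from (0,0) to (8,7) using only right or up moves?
6,435

Solution: Choose 8 rights from 15 moves: C(15,8) = 6,435.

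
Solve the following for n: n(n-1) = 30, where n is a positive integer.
6

Reasoning: n² − n − 30 = 0, so n = (1 ± √(1 + 4·30))/2 = (1 ± √121)/2 = (1 ± 11)/2, i.e. n = 6 or n = -5. Taking the positive root, n = 6 (check: 6×5 = 30).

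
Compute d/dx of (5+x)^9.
9(5+x)^8

Working:
Using the power rule: d/dx (5+x)^9 = 9(5+x)^{8}.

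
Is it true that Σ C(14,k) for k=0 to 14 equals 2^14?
True

Explanation: Binomial theorem: Σ C(14,k) = (1+1)^14 = 2^14 = 16,384; RHS 2^14 = 16,384.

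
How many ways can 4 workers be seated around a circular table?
6

Circular arrangements: (4-1)! = 6.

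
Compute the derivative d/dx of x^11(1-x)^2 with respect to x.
Product rule: 11x^{10}(1-x)^{2} + x^11·(-2)(1-x)^{1}.
Final answer: 11x^10(1-x)^2 - 2x^11(1-x)^1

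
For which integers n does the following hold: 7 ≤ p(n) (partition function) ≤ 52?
5, 6, 7, 8, 9, 10

Tabulating p(n) via p(n) = p(n−1) + p(n−2) − p(n−5) − p(n−7) + …: p(4)=5; p(5)=7; p(6)=11; p(7)=15; p(8)=22; p(9)=30; p(10)=42; p(11)=56. So valid n = 5, 6, 7, 8, 9, 10.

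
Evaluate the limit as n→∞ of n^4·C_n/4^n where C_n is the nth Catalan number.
∞

Reasoning: C_n ~ 4^n/(n^(3/2)√π), so n^4·C_n/4^n ~ n^(4 − 3/2)/√π → ∞.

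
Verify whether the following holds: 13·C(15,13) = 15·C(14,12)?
Absorption identity k·C(n,k) = n·C(n-1,k-1). LHS = 13·105 = 1,365; RHS = 15·91 = 1,365.
Final answer: True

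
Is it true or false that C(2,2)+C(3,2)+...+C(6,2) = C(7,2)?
Hockey stick identity gives Σ = C(7,3) = 35; RHS C(7,2) = 21.
Final answer: False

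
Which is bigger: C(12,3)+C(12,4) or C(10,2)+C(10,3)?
C(12,3)+C(12,4)

Working:
First=715, Second=165.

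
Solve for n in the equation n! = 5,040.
7

n! is strictly increasing. 5! = 120, 6! = 720, 7! = 5,040 ✓. So n = 7.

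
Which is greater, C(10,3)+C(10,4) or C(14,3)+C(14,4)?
C(14,3)+C(14,4)

Reasoning: First=330, Second=1,365.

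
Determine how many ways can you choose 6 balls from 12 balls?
C(12,6) = 12! / (6! × (12-6)!)
         = 12! / (6! × 6!)
         = 924
Final answer: 924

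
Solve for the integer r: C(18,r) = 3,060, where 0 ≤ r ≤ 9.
4

Reasoning: C(18,r) is increasing for 0 ≤ r ≤ 9. Stepping up (C(18,r+1) = C(18,r)·(18−r)/(r+1)): C(18,1) = 18, C(18,2) = 153, C(18,3) = 816, C(18,4) = 3,060 ✓. So r = 4.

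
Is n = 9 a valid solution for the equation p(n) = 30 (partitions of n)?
Yes

Solution: Pentagonal recurrence p(n) = p(n−1) + p(n−2) − p(n−5) − p(n−7) + …: p(9) = p(8) + p(7) − p(4) − p(2) = 22 + 15 − 5 − 2 = 30, which equals 30.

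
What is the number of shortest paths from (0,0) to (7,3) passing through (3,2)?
To (3,2): C(5,3)=10. From there: C(5,4)=5. Total: 50.
Final answer: 50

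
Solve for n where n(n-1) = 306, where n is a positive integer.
18

n² − n − 306 = 0, so n = (1 ± √(1 + 4·306))/2 = (1 ± √1,225)/2 = (1 ± 35)/2, i.e. n = 18 or n = -17. Taking the positive root, n = 18 (check: 18×17 = 306).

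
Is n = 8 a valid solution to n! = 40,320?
Yes

Working:
8! = 8·7! = 8·5,040 = 40,320, which equals 40,320.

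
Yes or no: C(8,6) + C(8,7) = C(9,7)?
Yes

Reasoning: Pascal's identity: LHS = 28 + 8 = 36; RHS = C(9,7) = 36. Both sides agree, so the statement holds.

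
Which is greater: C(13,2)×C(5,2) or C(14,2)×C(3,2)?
C(13,2)×C(5,2)=780, C(14,2)×C(3,2)=273.

Answer: C(13,2)×C(5,2)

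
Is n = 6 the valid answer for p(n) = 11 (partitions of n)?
Yes

Solution: Pentagonal recurrence p(n) = p(n−1) + p(n−2) − p(n−5) − p(n−7) + …: p(6) = p(5) + p(4) − p(1) = 7 + 5 − 1 = 11, which equals 11.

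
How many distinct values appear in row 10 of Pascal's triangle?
6

Explanation: Row 10 has entries C(10,0)..C(10,10); by symmetry C(10,k)=C(10,10-k), giving 6 distinct values.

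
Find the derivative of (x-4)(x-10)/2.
d/dx[(x-4)(x-10)] = (x-10) + (x-4) = 2x - 14. Dividing by 2 gives (2x - 14)/2.

Answer: (2x - 14)/2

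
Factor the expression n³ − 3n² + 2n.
n(n − 1)(n − 2)

Reasoning: n³ − 3n² + 2n = n(n² − 3n + 2) = n(n − 1)(n − 2).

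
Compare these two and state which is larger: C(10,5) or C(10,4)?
C(10,5)
C(10,5)=252, C(10,4)=210.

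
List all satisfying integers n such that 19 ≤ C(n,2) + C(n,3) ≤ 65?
5, 6, 7

Explanation: C(4,2)+C(4,3)=10; C(5,2)+C(5,3)=20; C(6,2)+C(6,3)=35; C(7,2)+C(7,3)=56; C(8,2)+C(8,3)=84. So valid n = 5, 6, 7.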